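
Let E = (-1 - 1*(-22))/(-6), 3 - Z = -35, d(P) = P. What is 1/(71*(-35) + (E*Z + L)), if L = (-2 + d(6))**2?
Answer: -1/2602 ≈ -0.00038432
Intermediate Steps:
Z = 38 (Z = 3 - 1*(-35) = 3 + 35 = 38)
L = 16 (L = (-2 + 6)**2 = 4**2 = 16)
E = -7/2 (E = (-1 + 22)*(-1/6) = 21*(-1/6) = -7/2 ≈ -3.5000)
1/(71*(-35) + (E*Z + L)) = 1/(71*(-35) + (-7/2*38 + 16)) = 1/(-2485 + (-133 + 16)) = 1/(-2485 - 117) = 1/(-2602) = -1/2602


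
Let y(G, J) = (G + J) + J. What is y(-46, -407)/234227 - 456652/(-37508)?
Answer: 26731992781/2196346579 ≈ 12.171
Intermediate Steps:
y(G, J) = G + 2*J
y(-46, -407)/234227 - 456652/(-37508) = (-46 + 2*(-407))/234227 - 456652/(-37508) = (-46 - 814)*(1/234227) - 456652*(-1/37508) = -860*1/234227 + 114163/9377 = -860/234227 + 114163/9377 = 26731992781/2196346579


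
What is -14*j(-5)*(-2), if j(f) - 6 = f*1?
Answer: 28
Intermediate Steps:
j(f) = 6 + f (j(f) = 6 + f*1 = 6 + f)
-14*j(-5)*(-2) = -14*(6 - 5)*(-2) = -14*1*(-2) = -14*(-2) = 28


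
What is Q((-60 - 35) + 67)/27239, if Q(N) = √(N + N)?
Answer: 2*I*√14/27239 ≈ 0.00027473*I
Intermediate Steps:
Q(N) = √2*√N (Q(N) = √(2*N) = √2*√N)
Q((-60 - 35) + 67)/27239 = (√2*√((-60 - 35) + 67))/27239 = (√2*√(-95 + 67))*(1/27239) = (√2*√(-28))*(1/27239) = (√2*(2*I*√7))*(1/27239) = (2*I*√14)*(1/27239) = 2*I*√14/27239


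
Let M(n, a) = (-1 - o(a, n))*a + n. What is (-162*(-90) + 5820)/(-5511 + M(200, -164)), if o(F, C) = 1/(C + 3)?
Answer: -4141200/1044677 ≈ -3.9641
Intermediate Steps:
o(F, C) = 1/(3 + C)
M(n, a) = n + a*(-1 - 1/(3 + n)) (M(n, a) = (-1 - 1/(3 + n))*a + n = a*(-1 - 1/(3 + n)) + n = n + a*(-1 - 1/(3 + n)))
(-162*(-90) + 5820)/(-5511 + M(200, -164)) = (-162*(-90) + 5820)/(-5511 + (-1*(-164) + (3 + 200)*(200 - 1*(-164)))/(3 + 200)) = (14580 + 5820)/(-5511 + (164 + 203*(200 + 164))/203) = 20400/(-5511 + (164 + 203*364)/203) = 20400/(-5511 + (164 + 73892)/203) = 20400/(-5511 + (1/203)*74056) = 20400/(-5511 + 74056/203) = 20400/(-1044677/203) = 20400*(-203/1044677) = -4141200/1044677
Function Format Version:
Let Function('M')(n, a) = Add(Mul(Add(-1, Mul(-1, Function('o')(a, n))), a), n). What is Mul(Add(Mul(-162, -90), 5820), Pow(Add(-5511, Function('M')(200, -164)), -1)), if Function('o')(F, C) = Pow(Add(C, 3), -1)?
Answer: Rational(-4141200, 1044677) ≈ -3.9641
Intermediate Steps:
Function('o')(F, C) = Pow(Add(3, C), -1)
Function('M')(n, a) = Add(n, Mul(a, Add(-1, Mul(-1, Pow(Add(3, n), -1))))) (Function('M')(n, a) = Add(Mul(Add(-1, Mul(-1, Pow(Add(3, n), -1))), a), n) = Add(Mul(a, Add(-1, Mul(-1, Pow(Add(3, n), -1)))), n) = Add(n, Mul(a, Add(-1, Mul(-1, Pow(Add(3, n), -1))))))
Mul(Add(Mul(-162, -90), 5820), Pow(Add(-5511, Function('M')(200, -164)), -1)) = Mul(Add(Mul(-162, -90), 5820), Pow(Add(-5511, Mul(Pow(Add(3, 200), -1), Add(Mul(-1, -164), Mul(Add(3, 200), Add(200, Mul(-1, -164)))))), -1)) = Mul(Add(14580, 5820), Pow(Add(-5511, Mul(Pow(203, -1), Add(164, Mul(203, Add(200, 164))))), -1)) = Mul(20400, Pow(Add(-5511, Mul(Rational(1, 203), Add(164, Mul(203, 364)))), -1)) = Mul(20400, Pow(Add(-5511, Mul(Rational(1, 203), Add(164, 73892))), -1)) = Mul(20400, Pow(Add(-5511, Mul(Rational(1, 203), 74056)), -1)) = Mul(20400, Pow(Add(-5511, Rational(74056, 203)), -1)) = Mul(20400, Pow(Rational(-1044677, 203), -1)) = Mul(20400, Rational(-203, 1044677)) = Rational(-4141200, 1044677)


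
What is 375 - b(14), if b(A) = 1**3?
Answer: 374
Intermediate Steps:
b(A) = 1
375 - b(14) = 375 - 1*1 = 375 - 1 = 374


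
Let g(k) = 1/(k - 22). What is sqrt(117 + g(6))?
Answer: sqrt(1871)/4 ≈ 10.814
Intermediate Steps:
g(k) = 1/(-22 + k)
sqrt(117 + g(6)) = sqrt(117 + 1/(-22 + 6)) = sqrt(117 + 1/(-16)) = sqrt(117 - 1/16) = sqrt(1871/16) = sqrt(1871)/4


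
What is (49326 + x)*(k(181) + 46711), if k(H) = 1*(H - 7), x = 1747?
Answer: 2394557605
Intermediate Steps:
k(H) = -7 + H (k(H) = 1*(-7 + H) = -7 + H)
(49326 + x)*(k(181) + 46711) = (49326 + 1747)*((-7 + 181) + 46711) = 51073*(174 + 46711) = 51073*46885 = 2394557605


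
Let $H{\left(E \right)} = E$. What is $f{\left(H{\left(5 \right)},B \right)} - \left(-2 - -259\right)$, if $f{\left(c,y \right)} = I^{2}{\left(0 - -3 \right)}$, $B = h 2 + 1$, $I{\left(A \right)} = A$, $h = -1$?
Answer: $-248$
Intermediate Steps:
$B = -1$ ($B = \left(-1\right) 2 + 1 = -2 + 1 = -1$)
$f{\left(c,y \right)} = 9$ ($f{\left(c,y \right)} = \left(0 - -3\right)^{2} = \left(0 + 3\right)^{2} = 3^{2} = 9$)
$f{\left(H{\left(5 \right)},B \right)} - \left(-2 - -259\right) = 9 - \left(-2 - -259\right) = 9 - \left(-2 + 259\right) = 9 - 257 = -248$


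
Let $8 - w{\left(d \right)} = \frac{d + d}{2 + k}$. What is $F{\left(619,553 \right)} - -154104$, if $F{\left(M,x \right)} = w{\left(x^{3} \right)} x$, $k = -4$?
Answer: $93519303009$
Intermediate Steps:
$w{\left(d \right)} = 8 + d$ ($w{\left(d \right)} = 8 - \frac{d + d}{2 - 4} = 8 - \frac{2 d}{-2} = 8 - 2 d \left(- \frac{1}{2}\right) = 8 - - d = 8 + d$)
$F{\left(M,x \right)} = x \left(8 + x^{3}\right)$ ($F{\left(M,x \right)} = \left(8 + x^{3}\right) x = x \left(8 + x^{3}\right)$)
$F{\left(619,553 \right)} - -154104 = 553 \left(8 + 553^{3}\right) - -154104 = 553 \left(8 + 169112377\right) + 154104 = 553 \cdot 169112385 + 154104 = 93519148905 + 154104 = 93519303009$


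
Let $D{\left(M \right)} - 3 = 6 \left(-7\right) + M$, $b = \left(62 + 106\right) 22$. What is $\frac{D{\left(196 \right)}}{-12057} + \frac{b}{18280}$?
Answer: $\frac{5211589}{27550245} \approx 0.18917$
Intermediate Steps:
$b = 3696$ ($b = 168 \cdot 22 = 3696$)
$D{\left(M \right)} = -39 + M$ ($D{\left(M \right)} = 3 + \left(6 \left(-7\right) + M\right) = 3 + \left(-42 + M\right) = -39 + M$)
$\frac{D{\left(196 \right)}}{-12057} + \frac{b}{18280} = \frac{-39 + 196}{-12057} + \frac{3696}{18280} = 157 \left(- \frac{1}{12057}\right) + 3696 \cdot \frac{1}{18280} = - \frac{157}{12057} + \frac{462}{2285} = \frac{5211589}{27550245}$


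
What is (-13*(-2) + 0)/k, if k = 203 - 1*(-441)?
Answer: 13/322 ≈ 0.040373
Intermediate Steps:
k = 644 (k = 203 + 441 = 644)
(-13*(-2) + 0)/k = (-13*(-2) + 0)/644 = (26 + 0)*(1/644) = 26*(1/644) = 13/322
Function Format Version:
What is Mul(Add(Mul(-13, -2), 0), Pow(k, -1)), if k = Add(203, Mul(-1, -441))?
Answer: Rational(13, 322) ≈ 0.040373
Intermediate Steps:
k = 644 (k = Add(203, 441) = 644)
Mul(Add(Mul(-13, -2), 0), Pow(k, -1)) = Mul(Add(Mul(-13, -2), 0), Pow(644, -1)) = Mul(Add(26, 0), Rational(1, 644)) = Mul(26, Rational(1, 644)) = Rational(13, 322)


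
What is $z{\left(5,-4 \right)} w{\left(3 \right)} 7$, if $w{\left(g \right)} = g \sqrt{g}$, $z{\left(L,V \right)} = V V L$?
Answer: $1680 \sqrt{3} \approx 2909.8$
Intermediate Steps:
$z{\left(L,V \right)} = L V^{2}$ ($z{\left(L,V \right)} = V^{2} L = L V^{2}$)
$w{\left(g \right)} = g^{\frac{3}{2}}$
$z{\left(5,-4 \right)} w{\left(3 \right)} 7 = 5 \left(-4\right)^{2} \cdot 3^{\frac{3}{2}} \cdot 7 = 5 \cdot 16 \cdot 3 \sqrt{3} \cdot 7 = 80 \cdot 3 \sqrt{3} \cdot 7 = 240 \sqrt{3} \cdot 7 = 1680 \sqrt{3}$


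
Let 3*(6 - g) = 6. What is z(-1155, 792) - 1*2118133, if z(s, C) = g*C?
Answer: -2114965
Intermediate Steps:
g = 4 (g = 6 - ⅓*6 = 6 - 2 = 4)
z(s, C) = 4*C
z(-1155, 792) - 1*2118133 = 4*792 - 1*2118133 = 3168 - 2118133 = -2114965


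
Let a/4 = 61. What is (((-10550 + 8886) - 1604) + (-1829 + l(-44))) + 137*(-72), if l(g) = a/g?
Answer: -164632/11 ≈ -14967.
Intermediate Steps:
a = 244 (a = 4*61 = 244)
l(g) = 244/g
(((-10550 + 8886) - 1604) + (-1829 + l(-44))) + 137*(-72) = (((-10550 + 8886) - 1604) + (-1829 + 244/(-44))) + 137*(-72) = ((-1664 - 1604) + (-1829 + 244*(-1/44))) - 9864 = (-3268 + (-1829 - 61/11)) - 9864 = (-3268 - 20180/11) - 9864 = -56128/11 - 9864 = -164632/11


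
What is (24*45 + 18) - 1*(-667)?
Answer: 1765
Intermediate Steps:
(24*45 + 18) - 1*(-667) = (1080 + 18) + 667 = 1098 + 667 = 1765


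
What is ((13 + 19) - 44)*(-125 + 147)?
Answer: -264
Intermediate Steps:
((13 + 19) - 44)*(-125 + 147) = (32 - 44)*22 = -12*22 = -264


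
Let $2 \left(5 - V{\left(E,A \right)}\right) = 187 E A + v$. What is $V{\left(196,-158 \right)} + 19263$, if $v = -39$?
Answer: $\frac{5829591}{2} \approx 2.9148 \cdot 10^{6}$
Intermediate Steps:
$V{\left(E,A \right)} = \frac{49}{2} - \frac{187 A E}{2}$ ($V{\left(E,A \right)} = 5 - \frac{187 E A - 39}{2} = 5 - \frac{187 A E - 39}{2} = 5 - \frac{-39 + 187 A E}{2} = 5 - \left(- \frac{39}{2} + \frac{187 A E}{2}\right) = \frac{49}{2} - \frac{187 A E}{2}$)
$V{\left(196,-158 \right)} + 19263 = \left(\frac{49}{2} - \left(-14773\right) 196\right) + 19263 = \left(\frac{49}{2} + 2895508\right) + 19263 = \frac{5791065}{2} + 19263 = \frac{5829591}{2}$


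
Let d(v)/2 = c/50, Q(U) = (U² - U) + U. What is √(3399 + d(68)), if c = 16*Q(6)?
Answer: √85551/5 ≈ 58.498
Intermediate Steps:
Q(U) = U²
c = 576 (c = 16*6² = 16*36 = 576)
d(v) = 576/25 (d(v) = 2*(576/50) = 2*(576*(1/50)) = 2*(288/25) = 576/25)
√(3399 + d(68)) = √(3399 + 576/25) = √(85551/25) = √85551/5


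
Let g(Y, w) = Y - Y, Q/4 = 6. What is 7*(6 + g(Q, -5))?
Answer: 42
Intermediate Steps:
Q = 24 (Q = 4*6 = 24)
g(Y, w) = 0
7*(6 + g(Q, -5)) = 7*(6 + 0) = 7*6 = 42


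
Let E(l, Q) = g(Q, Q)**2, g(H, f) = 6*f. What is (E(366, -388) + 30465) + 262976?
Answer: 5713025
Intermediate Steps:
E(l, Q) = 36*Q**2 (E(l, Q) = (6*Q)**2 = 36*Q**2)
(E(366, -388) + 30465) + 262976 = (36*(-388)**2 + 30465) + 262976 = (36*150544 + 30465) + 262976 = (5419584 + 30465) + 262976 = 5450049 + 262976 = 5713025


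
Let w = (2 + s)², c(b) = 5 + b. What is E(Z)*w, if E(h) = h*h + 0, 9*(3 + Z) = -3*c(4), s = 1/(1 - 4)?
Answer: 100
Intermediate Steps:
s = -⅓ (s = 1/(-3) = -⅓ ≈ -0.33333)
Z = -6 (Z = -3 + (-3*(5 + 4))/9 = -3 + (-3*9)/9 = -3 + (⅑)*(-27) = -3 - 3 = -6)
w = 25/9 (w = (2 - ⅓)² = (5/3)² = 25/9 ≈ 2.7778)
E(h) = h² (E(h) = h² + 0 = h²)
E(Z)*w = (-6)²*(25/9) = 36*(25/9) = 100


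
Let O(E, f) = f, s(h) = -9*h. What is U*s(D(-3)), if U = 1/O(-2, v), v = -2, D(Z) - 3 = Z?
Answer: 0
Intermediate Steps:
D(Z) = 3 + Z
U = -1/2 (U = 1/(-2) = -1/2 ≈ -0.50000)
U*s(D(-3)) = -(-9)*(3 - 3)/2 = -(-9)*0/2 = -1/2*0 = 0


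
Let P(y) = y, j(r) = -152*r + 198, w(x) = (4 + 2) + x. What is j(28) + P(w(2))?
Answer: -4050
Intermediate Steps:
w(x) = 6 + x
j(r) = 198 - 152*r
j(28) + P(w(2)) = (198 - 152*28) + (6 + 2) = (198 - 4256) + 8 = -4058 + 8 = -4050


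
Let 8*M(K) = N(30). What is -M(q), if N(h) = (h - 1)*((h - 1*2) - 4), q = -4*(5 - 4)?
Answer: -87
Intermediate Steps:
q = -4 (q = -4*1 = -4)
N(h) = (-1 + h)*(-6 + h) (N(h) = (-1 + h)*((h - 2) - 4) = (-1 + h)*((-2 + h) - 4) = (-1 + h)*(-6 + h))
M(K) = 87 (M(K) = (6 + 30² - 7*30)/8 = (6 + 900 - 210)/8 = (⅛)*696 = 87)
-M(q) = -1*87 = -87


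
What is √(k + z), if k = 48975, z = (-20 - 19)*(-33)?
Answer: √50262 ≈ 224.19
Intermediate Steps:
z = 1287 (z = -39*(-33) = 1287)
√(k + z) = √(48975 + 1287) = √50262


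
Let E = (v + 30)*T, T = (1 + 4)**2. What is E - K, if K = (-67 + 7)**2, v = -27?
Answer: -3525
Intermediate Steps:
T = 25 (T = 5**2 = 25)
K = 3600 (K = (-60)**2 = 3600)
E = 75 (E = (-27 + 30)*25 = 3*25 = 75)
E - K = 75 - 1*3600 = 75 - 3600 = -3525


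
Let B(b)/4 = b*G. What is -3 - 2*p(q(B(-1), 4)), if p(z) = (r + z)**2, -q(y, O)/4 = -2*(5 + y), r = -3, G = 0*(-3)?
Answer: -2741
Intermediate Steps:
G = 0
B(b) = 0 (B(b) = 4*(b*0) = 4*0 = 0)
q(y, O) = 40 + 8*y (q(y, O) = -(-8)*(5 + y) = -4*(-10 - 2*y) = 40 + 8*y)
p(z) = (-3 + z)**2
-3 - 2*p(q(B(-1), 4)) = -3 - 2*(-3 + (40 + 8*0))**2 = -3 - 2*(-3 + (40 + 0))**2 = -3 - 2*(-3 + 40)**2 = -3 - 2*37**2 = -3 - 2*1369 = -3 - 2738 = -2741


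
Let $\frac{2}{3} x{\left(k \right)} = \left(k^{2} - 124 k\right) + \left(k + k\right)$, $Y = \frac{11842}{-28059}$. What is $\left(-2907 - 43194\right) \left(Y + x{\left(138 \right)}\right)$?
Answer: $- \frac{1427894970722}{9353} \approx -1.5267 \cdot 10^{8}$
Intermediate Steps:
$Y = - \frac{11842}{28059}$ ($Y = 11842 \left(- \frac{1}{28059}\right) = - \frac{11842}{28059} \approx -0.42204$)
$x{\left(k \right)} = - 183 k + \frac{3 k^{2}}{2}$ ($x{\left(k \right)} = \frac{3 \left(\left(k^{2} - 124 k\right) + \left(k + k\right)\right)}{2} = \frac{3 \left(\left(k^{2} - 124 k\right) + 2 k\right)}{2} = \frac{3 \left(k^{2} - 122 k\right)}{2} = - 183 k + \frac{3 k^{2}}{2}$)
$\left(-2907 - 43194\right) \left(Y + x{\left(138 \right)}\right) = \left(-2907 - 43194\right) \left(- \frac{11842}{28059} + \frac{3}{2} \cdot 138 \left(-122 + 138\right)\right) = - 46101 \left(- \frac{11842}{28059} + \frac{3}{2} \cdot 138 \cdot 16\right) = - 46101 \left(- \frac{11842}{28059} + 3312\right) = \left(-46101\right) \frac{92919566}{28059} = - \frac{1427894970722}{9353}$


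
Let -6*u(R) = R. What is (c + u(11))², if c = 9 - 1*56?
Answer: 85849/36 ≈ 2384.7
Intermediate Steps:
c = -47 (c = 9 - 56 = -47)
u(R) = -R/6
(c + u(11))² = (-47 - ⅙*11)² = (-47 - 11/6)² = (-293/6)² = 85849/36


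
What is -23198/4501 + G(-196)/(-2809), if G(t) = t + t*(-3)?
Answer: -9561082/1806187 ≈ -5.2935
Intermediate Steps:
G(t) = -2*t (G(t) = t - 3*t = -2*t)
-23198/4501 + G(-196)/(-2809) = -23198/4501 - 2*(-196)/(-2809) = -23198*1/4501 + 392*(-1/2809) = -3314/643 - 392/2809 = -9561082/1806187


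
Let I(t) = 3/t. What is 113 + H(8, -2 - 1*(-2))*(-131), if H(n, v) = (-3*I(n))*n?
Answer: 1292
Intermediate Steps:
H(n, v) = -9 (H(n, v) = (-9/n)*n = -9)
113 + H(8, -2 - 1*(-2))*(-131) = 113 - 9*(-131) = 113 + 1179 = 1292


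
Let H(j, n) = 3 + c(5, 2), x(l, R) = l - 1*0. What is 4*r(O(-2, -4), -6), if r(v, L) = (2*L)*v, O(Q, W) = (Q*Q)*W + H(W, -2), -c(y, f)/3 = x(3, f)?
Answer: 1056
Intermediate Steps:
x(l, R) = l (x(l, R) = l + 0 = l)
c(y, f) = -9 (c(y, f) = -3*3 = -9)
H(j, n) = -6 (H(j, n) = 3 - 9 = -6)
O(Q, W) = -6 + W*Q² (O(Q, W) = (Q*Q)*W - 6 = Q²*W - 6 = W*Q² - 6 = -6 + W*Q²)
r(v, L) = 2*L*v
4*r(O(-2, -4), -6) = 4*(2*(-6)*(-6 - 4*(-2)²)) = 4*(2*(-6)*(-6 - 4*4)) = 4*(2*(-6)*(-6 - 16)) = 4*(2*(-6)*(-22)) = 4*264 = 1056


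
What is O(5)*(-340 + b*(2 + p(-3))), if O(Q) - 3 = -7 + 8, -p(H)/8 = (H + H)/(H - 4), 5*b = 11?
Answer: -49096/35 ≈ -1402.7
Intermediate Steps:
b = 11/5 (b = (⅕)*11 = 11/5 ≈ 2.2000)
p(H) = -16*H/(-4 + H) (p(H) = -8*(H + H)/(H - 4) = -8*2*H/(-4 + H) = -16*H/(-4 + H))
O(Q) = 4 (O(Q) = 3 + (-7 + 8) = 3 + 1 = 4)
O(5)*(-340 + b*(2 + p(-3))) = 4*(-340 + 11*(2 - 16*(-3)/(-4 - 3))/5) = 4*(-340 + 11*(2 - 16*(-3)/(-7))/5) = 4*(-340 + 11*(2 - 16*(-3)*(-⅐))/5) = 4*(-340 + 11*(2 - 48/7)/5) = 4*(-340 + (11/5)*(-34/7)) = 4*(-340 - 374/35) = 4*(-12274/35) = -49096/35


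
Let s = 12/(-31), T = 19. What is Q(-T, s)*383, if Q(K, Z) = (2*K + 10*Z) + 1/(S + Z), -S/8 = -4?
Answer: -486823257/30380 ≈ -16024.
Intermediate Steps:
S = 32 (S = -8*(-4) = 32)
s = -12/31 (s = 12*(-1/31) = -12/31 ≈ -0.38710)
Q(K, Z) = 1/(32 + Z) + 2*K + 10*Z (Q(K, Z) = (2*K + 10*Z) + 1/(32 + Z) = 1/(32 + Z) + 2*K + 10*Z)
Q(-T, s)*383 = ((1 + 10*(-12/31)² + 64*(-1*19) + 320*(-12/31) + 2*(-1*19)*(-12/31))/(32 - 12/31))*383 = ((1 + 10*(144/961) + 64*(-19) - 3840/31 + 2*(-19)*(-12/31))/(980/31))*383 = (31*(1 + 1440/961 - 1216 - 3840/31 + 456/31)/980)*383 = ((31/980)*(-1271079/961))*383 = -1271079/30380*383 = -486823257/30380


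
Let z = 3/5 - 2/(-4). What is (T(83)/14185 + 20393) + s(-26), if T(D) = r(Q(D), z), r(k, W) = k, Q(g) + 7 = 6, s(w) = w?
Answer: 288905894/14185 ≈ 20367.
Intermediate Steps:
Q(g) = -1 (Q(g) = -7 + 6 = -1)
z = 11/10 (z = 3*(⅕) - 2*(-¼) = ⅗ + ½ = 11/10 ≈ 1.1000)
T(D) = -1
(T(83)/14185 + 20393) + s(-26) = (-1/14185 + 20393) - 26 = 289274704/14185 - 26 = 288905894/14185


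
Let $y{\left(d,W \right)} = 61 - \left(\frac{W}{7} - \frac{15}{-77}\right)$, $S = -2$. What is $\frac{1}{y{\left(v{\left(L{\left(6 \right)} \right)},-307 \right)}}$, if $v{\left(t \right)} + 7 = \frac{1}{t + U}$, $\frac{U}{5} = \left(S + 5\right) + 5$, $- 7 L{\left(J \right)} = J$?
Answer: $\frac{77}{8059} \approx 0.0095545$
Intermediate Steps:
$L{\left(J \right)} = - \frac{J}{7}$
$U = 40$ ($U = 5 \left(\left(-2 + 5\right) + 5\right) = 5 \left(3 + 5\right) = 5 \cdot 8 = 40$)
$v{\left(t \right)} = -7 + \frac{1}{40 + t}$ ($v{\left(t \right)} = -7 + \frac{1}{t + 40} = -7 + \frac{1}{40 + t}$)
$y{\left(d,W \right)} = \frac{4682}{77} - \frac{W}{7}$ ($y{\left(d,W \right)} = 61 - \left(W \frac{1}{7} - - \frac{15}{77}\right) = 61 - \left(\frac{W}{7} + \frac{15}{77}\right) = 61 - \left(\frac{15}{77} + \frac{W}{7}\right) = \frac{4682}{77} - \frac{W}{7}$)
$\frac{1}{y{\left(v{\left(L{\left(6 \right)} \right)},-307 \right)}} = \frac{1}{\frac{4682}{77} - - \frac{307}{7}} = \frac{1}{\frac{4682}{77} + \frac{307}{7}} = \frac{1}{\frac{8059}{77}} = \frac{77}{8059}$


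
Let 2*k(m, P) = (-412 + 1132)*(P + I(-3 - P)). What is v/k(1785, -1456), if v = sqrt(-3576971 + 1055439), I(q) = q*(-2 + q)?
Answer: I*sqrt(630383)/379232460 ≈ 2.0936e-6*I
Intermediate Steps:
k(m, P) = 360*P + 360*(-5 - P)*(-3 - P) (k(m, P) = ((-412 + 1132)*(P + (-3 - P)*(-2 + (-3 - P))))/2 = (720*(P + (-3 - P)*(-5 - P)))/2 = (720*(P + (-5 - P)*(-3 - P)))/2 = (720*P + 720*(-5 - P)*(-3 - P))/2 = 360*P + 360*(-5 - P)*(-3 - P))
v = 2*I*sqrt(630383) (v = sqrt(-2521532) = 2*I*sqrt(630383) ≈ 1587.9*I)
v/k(1785, -1456) = (2*I*sqrt(630383))/(360*(-1456) + 360*(3 - 1456)*(5 - 1456)) = (2*I*sqrt(630383))/(-524160 + 360*(-1453)*(-1451)) = (2*I*sqrt(630383))/(-524160 + 758989080) = (2*I*sqrt(630383))/758464920 = (2*I*sqrt(630383))*(1/758464920) = I*sqrt(630383)/379232460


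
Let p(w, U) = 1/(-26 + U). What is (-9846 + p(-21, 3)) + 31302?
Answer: 493487/23 ≈ 21456.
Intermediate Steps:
(-9846 + p(-21, 3)) + 31302 = (-9846 + 1/(-26 + 3)) + 31302 = (-9846 + 1/(-23)) + 31302 = (-9846 - 1/23) + 31302 = -226459/23 + 31302 = 493487/23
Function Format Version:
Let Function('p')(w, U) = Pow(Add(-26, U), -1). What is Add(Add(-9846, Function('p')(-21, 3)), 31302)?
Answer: Rational(493487, 23) ≈ 21456.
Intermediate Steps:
Add(Add(-9846, Function('p')(-21, 3)), 31302) = Add(Add(-9846, Pow(Add(-26, 3), -1)), 31302) = Add(Add(-9846, Pow(-23, -1)), 31302) = Add(Add(-9846, Rational(-1, 23)), 31302) = Add(Rational(-226459, 23), 31302) = Rational(493487, 23)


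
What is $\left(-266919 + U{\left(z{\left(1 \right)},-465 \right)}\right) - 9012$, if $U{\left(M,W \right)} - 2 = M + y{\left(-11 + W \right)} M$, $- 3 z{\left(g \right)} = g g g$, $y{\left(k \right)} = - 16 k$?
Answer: $-278468$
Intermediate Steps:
$z{\left(g \right)} = - \frac{g^{3}}{3}$ ($z{\left(g \right)} = - \frac{g g g}{3} = - \frac{g^{2} g}{3} = - \frac{g^{3}}{3}$)
$U{\left(M,W \right)} = 2 + M + M \left(176 - 16 W\right)$ ($U{\left(M,W \right)} = 2 + \left(M + - 16 \left(-11 + W\right) M\right) = 2 + \left(M + \left(176 - 16 W\right) M\right) = 2 + \left(M + M \left(176 - 16 W\right)\right) = 2 + M + M \left(176 - 16 W\right)$)
$\left(-266919 + U{\left(z{\left(1 \right)},-465 \right)}\right) - 9012 = \left(-266919 + \left(2 - \frac{1^{3}}{3} + 16 \left(- \frac{1^{3}}{3}\right) \left(11 - -465\right)\right)\right) - 9012 = \left(-266919 + \left(2 - \frac{1}{3} + 16 \left(\left(- \frac{1}{3}\right) 1\right) \left(11 + 465\right)\right)\right) - 9012 = \left(-266919 + \left(2 - \frac{1}{3} + 16 \left(- \frac{1}{3}\right) 476\right)\right) - 9012 = \left(-266919 - 2537\right) - 9012 = -269456 - 9012 = -278468$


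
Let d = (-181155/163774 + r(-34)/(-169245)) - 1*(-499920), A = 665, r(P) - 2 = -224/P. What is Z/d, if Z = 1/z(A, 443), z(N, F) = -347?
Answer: -36246524670/6287751913708807499 ≈ -5.7646e-9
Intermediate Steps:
r(P) = 2 - 224/P
d = 18120322517892817/36246524670 (d = (-181155/163774 + (2 - 224/(-34))/(-169245)) - 1*(-499920) = (-181155*1/163774 + (2 - 224*(-1/34))*(-1/169245)) + 499920 = (-13935/12598 + (2 + 112/17)*(-1/169245)) + 499920 = (-13935/12598 + (146/17)*(-1/169245)) + 499920 = (-13935/12598 - 146/2877165) + 499920 = -40095133583/36246524670 + 499920 = 18120322517892817/36246524670 ≈ 4.9992e+5)
Z = -1/347 (Z = 1/(-347) = -1/347 ≈ -0.0028818)
Z/d = -1/(347*18120322517892817/36246524670) = -1/347*36246524670/18120322517892817 = -36246524670/6287751913708807499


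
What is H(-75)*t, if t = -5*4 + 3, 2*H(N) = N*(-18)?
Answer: -11475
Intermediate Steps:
H(N) = -9*N (H(N) = (N*(-18))/2 = (-18*N)/2 = -9*N)
t = -17 (t = -20 + 3 = -17)
H(-75)*t = -9*(-75)*(-17) = 675*(-17) = -11475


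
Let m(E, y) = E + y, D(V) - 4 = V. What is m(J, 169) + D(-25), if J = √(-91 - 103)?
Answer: 148 + I*√194 ≈ 148.0 + 13.928*I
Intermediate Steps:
D(V) = 4 + V
J = I*√194 (J = √(-194) = I*√194 ≈ 13.928*I)
m(J, 169) + D(-25) = (I*√194 + 169) + (4 - 25) = (169 + I*√194) - 21 = 148 + I*√194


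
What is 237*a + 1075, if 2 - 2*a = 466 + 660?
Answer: -132119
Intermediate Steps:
a = -562 (a = 1 - (466 + 660)/2 = 1 - ½*1126 = 1 - 563 = -562)
237*a + 1075 = 237*(-562) + 1075 = -133194 + 1075 = -132119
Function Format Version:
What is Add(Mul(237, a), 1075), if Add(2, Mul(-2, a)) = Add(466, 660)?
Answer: -132119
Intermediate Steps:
a = -562 (a = Add(1, Mul(Rational(-1, 2), Add(466, 660))) = Add(1, Mul(Rational(-1, 2), 1126)) = Add(1, -563) = -562)
Add(Mul(237, a), 1075) = Add(Mul(237, -562), 1075) = Add(-133194, 1075) = -132119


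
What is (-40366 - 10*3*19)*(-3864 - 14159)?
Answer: 737789528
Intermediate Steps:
(-40366 - 10*3*19)*(-3864 - 14159) = (-40366 - 30*19)*(-18023) = (-40366 - 570)*(-18023) = -40936*(-18023) = 737789528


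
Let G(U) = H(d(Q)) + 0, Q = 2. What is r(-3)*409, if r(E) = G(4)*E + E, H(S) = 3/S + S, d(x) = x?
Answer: -11043/2 ≈ -5521.5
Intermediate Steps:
H(S) = S + 3/S
G(U) = 7/2 (G(U) = (2 + 3/2) + 0 = 7/2 + 0 = 7/2)
r(E) = 9*E/2 (r(E) = 7*E/2 + E = 9*E/2)
r(-3)*409 = ((9/2)*(-3))*409 = -27/2*409 = -11043/2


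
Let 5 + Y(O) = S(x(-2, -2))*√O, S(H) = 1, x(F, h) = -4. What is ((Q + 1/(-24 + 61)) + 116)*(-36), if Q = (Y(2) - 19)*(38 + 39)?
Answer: 2306988/37 - 2772*√2 ≈ 58431.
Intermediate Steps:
Y(O) = -5 + √O (Y(O) = -5 + 1*√O = -5 + √O)
Q = -1848 + 77*√2 (Q = ((-5 + √2) - 19)*(38 + 39) = (-24 + √2)*77 = -1848 + 77*√2 ≈ -1739.1)
((Q + 1/(-24 + 61)) + 116)*(-36) = (((-1848 + 77*√2) + 1/(-24 + 61)) + 116)*(-36) = (((-1848 + 77*√2) + 1/37) + 116)*(-36) = ((-68375/37 + 77*√2) + 116)*(-36) = (-64083/37 + 77*√2)*(-36) = 2306988/37 - 2772*√2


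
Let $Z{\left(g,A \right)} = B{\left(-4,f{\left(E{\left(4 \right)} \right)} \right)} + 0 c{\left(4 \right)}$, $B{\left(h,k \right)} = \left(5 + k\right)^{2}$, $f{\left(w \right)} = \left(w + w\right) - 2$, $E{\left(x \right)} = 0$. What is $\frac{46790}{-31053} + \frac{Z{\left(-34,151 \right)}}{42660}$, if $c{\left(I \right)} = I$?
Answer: $- \frac{24639283}{16354580} \approx -1.5066$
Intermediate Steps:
$f{\left(w \right)} = -2 + 2 w$ ($f{\left(w \right)} = 2 w - 2 = -2 + 2 w$)
$Z{\left(g,A \right)} = 9$ ($Z{\left(g,A \right)} = \left(5 + \left(-2 + 2 \cdot 0\right)\right)^{2} + 0 \cdot 4 = \left(5 + \left(-2 + 0\right)\right)^{2} + 0 = \left(5 - 2\right)^{2} + 0 = 3^{2} + 0 = 9 + 0 = 9$)
$\frac{46790}{-31053} + \frac{Z{\left(-34,151 \right)}}{42660} = \frac{46790}{-31053} + \frac{9}{42660} = 46790 \left(- \frac{1}{31053}\right) + 9 \cdot \frac{1}{42660} = - \frac{46790}{31053} + \frac{1}{4740} = - \frac{24639283}{16354580}$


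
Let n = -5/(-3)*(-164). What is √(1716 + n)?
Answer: 2*√3246/3 ≈ 37.982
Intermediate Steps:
n = -820/3 (n = -5*(-⅓)*(-164) = (5/3)*(-164) = -820/3 ≈ -273.33)
√(1716 + n) = √(1716 - 820/3) = √(4328/3) = 2*√3246/3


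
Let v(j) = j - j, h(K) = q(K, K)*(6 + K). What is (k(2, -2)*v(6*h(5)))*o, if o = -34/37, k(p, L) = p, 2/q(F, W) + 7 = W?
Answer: 0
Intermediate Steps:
q(F, W) = 2/(-7 + W)
h(K) = 2*(6 + K)/(-7 + K) (h(K) = (2/(-7 + K))*(6 + K) = 2*(6 + K)/(-7 + K))
o = -34/37 (o = -34*1/37 = -34/37 ≈ -0.91892)
v(j) = 0
(k(2, -2)*v(6*h(5)))*o = (2*0)*(-34/37) = 0*(-34/37) = 0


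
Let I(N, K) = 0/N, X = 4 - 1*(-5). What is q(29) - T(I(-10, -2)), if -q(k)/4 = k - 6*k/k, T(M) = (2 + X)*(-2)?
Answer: -70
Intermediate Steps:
X = 9 (X = 4 + 5 = 9)
I(N, K) = 0
T(M) = -22 (T(M) = (2 + 9)*(-2) = 11*(-2) = -22)
q(k) = 24 - 4*k (q(k) = -4*(k - 6*k/k) = -4*(k - 6*1) = -4*(k - 6) = -4*(-6 + k) = 24 - 4*k)
q(29) - T(I(-10, -2)) = (24 - 4*29) - 1*(-22) = (24 - 116) + 22 = -92 + 22 = -70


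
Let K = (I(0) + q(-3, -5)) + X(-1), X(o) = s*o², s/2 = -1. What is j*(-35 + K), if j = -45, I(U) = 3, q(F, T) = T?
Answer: 1755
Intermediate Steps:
s = -2 (s = 2*(-1) = -2)
X(o) = -2*o²
K = -4 (K = (3 - 5) - 2*(-1)² = -2 - 2*1 = -2 - 2 = -4)
j*(-35 + K) = -45*(-35 - 4) = -45*(-39) = 1755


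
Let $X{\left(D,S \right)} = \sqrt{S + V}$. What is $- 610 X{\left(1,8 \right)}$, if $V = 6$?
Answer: $- 610 \sqrt{14} \approx -2282.4$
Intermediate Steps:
$X{\left(D,S \right)} = \sqrt{6 + S}$ ($X{\left(D,S \right)} = \sqrt{S + 6} = \sqrt{6 + S}$)
$- 610 X{\left(1,8 \right)} = - 610 \sqrt{6 + 8} = - 610 \sqrt{14}$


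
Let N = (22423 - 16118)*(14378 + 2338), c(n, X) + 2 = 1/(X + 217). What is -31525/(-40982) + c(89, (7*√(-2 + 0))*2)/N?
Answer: 2253690920280713/2929762523970828 - I*√2/357445039770 ≈ 0.76924 - 3.9565e-12*I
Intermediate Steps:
c(n, X) = -2 + 1/(217 + X) (c(n, X) = -2 + 1/(X + 217) = -2 + 1/(217 + X))
N = 105394380 (N = 6305*16716 = 105394380)
-31525/(-40982) + c(89, (7*√(-2 + 0))*2)/N = -31525/(-40982) + ((-433 - 2*7*√(-2 + 0)*2)/(217 + (7*√(-2 + 0))*2))/105394380 = -31525*(-1/40982) + ((-433 - 2*7*√(-2)*2)/(217 + (7*√(-2))*2))*(1/105394380) = 31525/40982 + ((-433 - 2*7*(I*√2)*2)/(217 + (7*(I*√2))*2))*(1/105394380) = 31525/40982 + ((-433 - 2*7*I*√2*2)/(217 + (7*I*√2)*2))*(1/105394380) = 31525/40982 + ((-433 - 28*I*√2)/(217 + 14*I*√2))*(1/105394380) = 31525/40982 + (-433 - 28*I*√2)/(105394380*(217 + 14*I*√2))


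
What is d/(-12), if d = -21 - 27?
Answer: 4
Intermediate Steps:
d = -48
d/(-12) = -48/(-12) = -1/12*(-48) = 4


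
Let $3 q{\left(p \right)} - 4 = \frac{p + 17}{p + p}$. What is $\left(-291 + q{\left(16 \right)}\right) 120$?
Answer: $- \frac{138875}{4} \approx -34719.0$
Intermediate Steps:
$q{\left(p \right)} = \frac{4}{3} + \frac{17 + p}{6 p}$ ($q{\left(p \right)} = \frac{4}{3} + \frac{\left(p + 17\right) \frac{1}{p + p}}{3} = \frac{4}{3} + \frac{\left(17 + p\right) \frac{1}{2 p}}{3} = \frac{4}{3} + \frac{\frac{1}{2} \frac{1}{p} \left(17 + p\right)}{3} = \frac{4}{3} + \frac{17 + p}{6 p}$)
$\left(-291 + q{\left(16 \right)}\right) 120 = \left(-291 + \frac{17 + 9 \cdot 16}{6 \cdot 16}\right) 120 = \left(-291 + \frac{1}{6} \cdot \frac{1}{16} \left(17 + 144\right)\right) 120 = \left(-291 + \frac{1}{6} \cdot \frac{1}{16} \cdot 161\right) 120 = \left(-291 + \frac{161}{96}\right) 120 = \left(- \frac{27775}{96}\right) 120 = - \frac{138875}{4}$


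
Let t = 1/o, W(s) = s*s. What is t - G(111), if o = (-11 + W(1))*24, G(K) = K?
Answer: -26641/240 ≈ -111.00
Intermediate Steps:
W(s) = s²
o = -240 (o = (-11 + 1²)*24 = (-11 + 1)*24 = -10*24 = -240)
t = -1/240 (t = 1/(-240) = -1/240 ≈ -0.0041667)
t - G(111) = -1/240 - 1*111 = -1/240 - 111 = -26641/240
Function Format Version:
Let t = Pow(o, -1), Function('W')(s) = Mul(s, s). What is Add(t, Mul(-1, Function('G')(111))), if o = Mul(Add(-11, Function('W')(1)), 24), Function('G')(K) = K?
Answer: Rational(-26641, 240) ≈ -111.00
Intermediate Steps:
Function('W')(s) = Pow(s, 2)
o = -240 (o = Mul(Add(-11, Pow(1, 2)), 24) = Mul(Add(-11, 1), 24) = Mul(-10, 24) = -240)
t = Rational(-1, 240) (t = Pow(-240, -1) = Rational(-1, 240) ≈ -0.0041667)
Add(t, Mul(-1, Function('G')(111))) = Add(Rational(-1, 240), Mul(-1, 111)) = Add(Rational(-1, 240), -111) = Rational(-26641, 240)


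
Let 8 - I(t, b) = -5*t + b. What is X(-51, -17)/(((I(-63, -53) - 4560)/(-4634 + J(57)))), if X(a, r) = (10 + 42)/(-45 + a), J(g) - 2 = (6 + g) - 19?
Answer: -14911/28884 ≈ -0.51624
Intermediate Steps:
J(g) = -11 + g (J(g) = 2 + ((6 + g) - 19) = 2 + (-13 + g) = -11 + g)
I(t, b) = 8 - b + 5*t (I(t, b) = 8 - (-5*t + b) = 8 - (b - 5*t) = 8 + (-b + 5*t) = 8 - b + 5*t)
X(a, r) = 52/(-45 + a)
X(-51, -17)/(((I(-63, -53) - 4560)/(-4634 + J(57)))) = (52/(-45 - 51))/((((8 - 1*(-53) + 5*(-63)) - 4560)/(-4634 + (-11 + 57)))) = (52/(-96))/((((8 + 53 - 315) - 4560)/(-4634 + 46))) = (52*(-1/96))/(((-254 - 4560)/(-4588))) = -13/(24*((-4814*(-1/4588)))) = -13/(24*2407/2294) = -13/24*2294/2407 = -14911/28884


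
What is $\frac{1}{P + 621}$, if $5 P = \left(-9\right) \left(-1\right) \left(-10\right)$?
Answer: $\frac{1}{603} \approx 0.0016584$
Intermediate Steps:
$P = -18$ ($P = \frac{\left(-9\right) \left(-1\right) \left(-10\right)}{5} = \frac{9 \left(-10\right)}{5} = \frac{1}{5} \left(-90\right) = -18$)
$\frac{1}{P + 621} = \frac{1}{-18 + 621} = \frac{1}{603}$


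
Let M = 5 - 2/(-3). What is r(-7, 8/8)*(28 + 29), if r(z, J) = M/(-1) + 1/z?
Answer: -2318/7 ≈ -331.14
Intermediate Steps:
M = 17/3 (M = 5 - 2*(-1/3) = 5 + 2/3 = 17/3 ≈ 5.6667)
r(z, J) = -17/3 + 1/z (r(z, J) = (17/3)/(-1) + 1/z = (17/3)*(-1) + 1/z = -17/3 + 1/z)
r(-7, 8/8)*(28 + 29) = (-17/3 + 1/(-7))*(28 + 29) = (-17/3 - 1/7)*57 = -122/21*57 = -2318/7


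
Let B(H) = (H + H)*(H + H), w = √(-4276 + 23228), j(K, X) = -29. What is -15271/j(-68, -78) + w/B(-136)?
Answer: 15271/29 + √4738/36992 ≈ 526.59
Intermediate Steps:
w = 2*√4738 (w = √18952 = 2*√4738 ≈ 137.67)
B(H) = 4*H² (B(H) = (2*H)*(2*H) = 4*H²)
-15271/j(-68, -78) + w/B(-136) = -15271/(-29) + (2*√4738)/((4*(-136)²)) = -15271*(-1/29) + (2*√4738)/((4*18496)) = 15271/29 + (2*√4738)/73984 = 15271/29 + (2*√4738)*(1/73984) = 15271/29 + √4738/36992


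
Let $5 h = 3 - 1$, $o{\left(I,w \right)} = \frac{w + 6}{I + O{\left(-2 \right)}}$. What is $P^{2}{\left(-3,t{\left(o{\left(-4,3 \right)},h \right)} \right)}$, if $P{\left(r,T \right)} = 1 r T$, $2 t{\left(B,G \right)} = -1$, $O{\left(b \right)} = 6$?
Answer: $\frac{9}{4} \approx 2.25$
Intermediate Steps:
$o{\left(I,w \right)} = \frac{6 + w}{6 + I}$ ($o{\left(I,w \right)} = \frac{w + 6}{I + 6} = \frac{6 + w}{6 + I}$)
$h = \frac{2}{5}$ ($h = \frac{3 - 1}{5} = \frac{1}{5} \cdot 2 = \frac{2}{5} \approx 0.4$)
$t{\left(B,G \right)} = - \frac{1}{2}$ ($t{\left(B,G \right)} = \frac{1}{2} \left(-1\right) = - \frac{1}{2}$)
$P{\left(r,T \right)} = T r$ ($P{\left(r,T \right)} = r T = T r$)
$P^{2}{\left(-3,t{\left(o{\left(-4,3 \right)},h \right)} \right)} = \left(\left(- \frac{1}{2}\right) \left(-3\right)\right)^{2} = \left(\frac{3}{2}\right)^{2} = \frac{9}{4}$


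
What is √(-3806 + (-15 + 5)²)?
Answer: I*√3706 ≈ 60.877*I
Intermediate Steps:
√(-3806 + (-15 + 5)²) = √(-3806 + (-10)²) = √(-3806 + 100) = √(-3706) = I*√3706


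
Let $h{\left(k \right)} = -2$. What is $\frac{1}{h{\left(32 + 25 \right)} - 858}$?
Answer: $- \frac{1}{860} \approx -0.0011628$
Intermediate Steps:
$\frac{1}{h{\left(32 + 25 \right)} - 858} = \frac{1}{-2 - 858} = \frac{1}{-860} = - \frac{1}{860}$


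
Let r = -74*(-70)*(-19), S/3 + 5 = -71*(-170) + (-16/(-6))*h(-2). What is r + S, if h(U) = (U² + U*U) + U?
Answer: -62177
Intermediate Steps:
h(U) = U + 2*U² (h(U) = (U² + U²) + U = 2*U² + U = U + 2*U²)
S = 36243 (S = -15 + 3*(-71*(-170) + (-16/(-6))*(-2*(1 + 2*(-2)))) = -15 + 3*(12070 + (-16*(-⅙))*(-2*(1 - 4))) = -15 + 3*(12070 + 8*(-2*(-3))/3) = -15 + 3*(12070 + (8/3)*6) = -15 + 3*(12070 + 16) = -15 + 3*12086 = -15 + 36258 = 36243)
r = -98420 (r = 5180*(-19) = -98420)
r + S = -98420 + 36243 = -62177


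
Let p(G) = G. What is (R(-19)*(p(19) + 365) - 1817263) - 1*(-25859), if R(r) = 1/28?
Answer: -12539732/7 ≈ -1.7914e+6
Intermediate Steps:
R(r) = 1/28
(R(-19)*(p(19) + 365) - 1817263) - 1*(-25859) = ((19 + 365)/28 - 1817263) - 1*(-25859) = ((1/28)*384 - 1817263) + 25859 = (96/7 - 1817263) + 25859 = -12720745/7 + 25859 = -12539732/7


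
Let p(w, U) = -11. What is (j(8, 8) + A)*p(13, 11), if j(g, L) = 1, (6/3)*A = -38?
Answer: 198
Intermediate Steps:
A = -19 (A = (½)*(-38) = -19)
(j(8, 8) + A)*p(13, 11) = (1 - 19)*(-11) = -18*(-11) = 198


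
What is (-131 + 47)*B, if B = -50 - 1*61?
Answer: 9324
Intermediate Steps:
B = -111 (B = -50 - 61 = -111)
(-131 + 47)*B = (-131 + 47)*(-111) = -84*(-111) = 9324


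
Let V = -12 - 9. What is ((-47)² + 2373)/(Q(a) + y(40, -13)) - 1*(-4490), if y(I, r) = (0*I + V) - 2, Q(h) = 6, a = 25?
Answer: 71748/17 ≈ 4220.5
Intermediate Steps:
V = -21
y(I, r) = -23 (y(I, r) = (0*I - 21) - 2 = (0 - 21) - 2 = -21 - 2 = -23)
((-47)² + 2373)/(Q(a) + y(40, -13)) - 1*(-4490) = ((-47)² + 2373)/(6 - 23) - 1*(-4490) = (2209 + 2373)/(-17) + 4490 = 4582*(-1/17) + 4490 = -4582/17 + 4490 = 71748/17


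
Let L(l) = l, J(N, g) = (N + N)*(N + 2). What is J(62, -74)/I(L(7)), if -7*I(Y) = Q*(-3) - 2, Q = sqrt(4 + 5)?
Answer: 55552/11 ≈ 5050.2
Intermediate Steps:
Q = 3 (Q = sqrt(9) = 3)
J(N, g) = 2*N*(2 + N) (J(N, g) = (2*N)*(2 + N) = 2*N*(2 + N))
I(Y) = 11/7 (I(Y) = -(3*(-3) - 2)/7 = -(-9 - 2)/7 = -1/7*(-11) = 11/7)
J(62, -74)/I(L(7)) = (2*62*(2 + 62))/(11/7) = (2*62*64)*(7/11) = 7936*(7/11) = 55552/11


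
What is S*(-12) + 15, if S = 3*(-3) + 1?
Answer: 111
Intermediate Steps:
S = -8 (S = -9 + 1 = -8)
S*(-12) + 15 = -8*(-12) + 15 = 96 + 15 = 111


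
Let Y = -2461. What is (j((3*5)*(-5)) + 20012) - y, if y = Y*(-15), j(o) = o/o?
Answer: -16902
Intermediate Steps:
j(o) = 1
y = 36915 (y = -2461*(-15) = 36915)
(j((3*5)*(-5)) + 20012) - y = (1 + 20012) - 1*36915 = 20013 - 36915 = -16902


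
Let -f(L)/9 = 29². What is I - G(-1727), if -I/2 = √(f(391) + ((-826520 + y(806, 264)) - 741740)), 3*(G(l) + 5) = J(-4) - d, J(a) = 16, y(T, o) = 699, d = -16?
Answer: -17/3 - 2*I*√1575130 ≈ -5.6667 - 2510.1*I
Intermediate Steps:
f(L) = -7569 (f(L) = -9*29² = -9*841 = -7569)
G(l) = 17/3 (G(l) = -5 + (16 - 1*(-16))/3 = -5 + (16 + 16)/3 = -5 + (⅓)*32 = -5 + 32/3 = 17/3)
I = -2*I*√1575130 (I = -2*√(-7569 + ((-826520 + 699) - 741740)) = -2*√(-7569 + (-825821 - 741740)) = -2*√(-7569 - 1567561) = -2*I*√1575130 ≈ -2510.1*I)
I - G(-1727) = -2*I*√1575130 - 1*17/3 = -2*I*√1575130 - 17/3 = -17/3 - 2*I*√1575130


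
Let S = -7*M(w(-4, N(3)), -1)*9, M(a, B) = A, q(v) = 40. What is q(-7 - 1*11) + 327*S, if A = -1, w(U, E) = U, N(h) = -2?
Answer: 20641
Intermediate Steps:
M(a, B) = -1
S = 63 (S = -7*(-1)*9 = 7*9 = 63)
q(-7 - 1*11) + 327*S = 40 + 327*63 = 40 + 20601 = 20641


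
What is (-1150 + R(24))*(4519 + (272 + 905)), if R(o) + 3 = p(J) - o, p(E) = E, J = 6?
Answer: -6670016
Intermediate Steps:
R(o) = 3 - o (R(o) = -3 + (6 - o) = 3 - o)
(-1150 + R(24))*(4519 + (272 + 905)) = (-1150 + (3 - 1*24))*(4519 + (272 + 905)) = (-1150 + (3 - 24))*(4519 + 1177) = (-1150 - 21)*5696 = -1171*5696 = -6670016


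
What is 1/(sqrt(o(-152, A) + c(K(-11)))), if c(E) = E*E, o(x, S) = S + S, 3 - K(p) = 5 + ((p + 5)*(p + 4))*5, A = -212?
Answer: sqrt(11130)/22260 ≈ 0.0047394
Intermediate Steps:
K(p) = -2 - 5*(4 + p)*(5 + p) (K(p) = 3 - (5 + ((p + 5)*(p + 4))*5) = 3 - (5 + ((5 + p)*(4 + p))*5) = 3 - (5 + ((4 + p)*(5 + p))*5) = 3 - (5 + 5*(4 + p)*(5 + p)) = 3 + (-5 - 5*(4 + p)*(5 + p)) = -2 - 5*(4 + p)*(5 + p))
o(x, S) = 2*S
c(E) = E**2
1/(sqrt(o(-152, A) + c(K(-11)))) = 1/(sqrt(2*(-212) + (-102 - 45*(-11) - 5*(-11)**2)**2)) = 1/(sqrt(-424 + (-102 + 495 - 5*121)**2)) = 1/(sqrt(-424 + (-102 + 495 - 605)**2)) = 1/(sqrt(-424 + (-212)**2)) = 1/(sqrt(-424 + 44944)) = 1/(sqrt(44520)) = 1/(2*sqrt(11130)) = sqrt(11130)/22260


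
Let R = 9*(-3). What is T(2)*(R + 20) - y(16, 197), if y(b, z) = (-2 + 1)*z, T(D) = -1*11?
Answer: 274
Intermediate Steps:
T(D) = -11
R = -27
y(b, z) = -z
T(2)*(R + 20) - y(16, 197) = -11*(-27 + 20) - (-1)*197 = -11*(-7) - 1*(-197) = 77 + 197 = 274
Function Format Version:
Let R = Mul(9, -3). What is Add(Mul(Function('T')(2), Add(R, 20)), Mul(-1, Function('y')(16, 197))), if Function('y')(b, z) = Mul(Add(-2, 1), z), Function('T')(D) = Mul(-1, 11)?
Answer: 274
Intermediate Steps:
Function('T')(D) = -11
R = -27
Function('y')(b, z) = Mul(-1, z)
Add(Mul(Function('T')(2), Add(R, 20)), Mul(-1, Function('y')(16, 197))) = Add(Mul(-11, Add(-27, 20)), Mul(-1, Mul(-1, 197))) = Add(Mul(-11, -7), Mul(-1, -197)) = Add(77, 197) = 274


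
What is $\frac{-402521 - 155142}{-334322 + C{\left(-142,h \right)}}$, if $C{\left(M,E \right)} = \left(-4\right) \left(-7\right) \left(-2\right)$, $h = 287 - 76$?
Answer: $\frac{557663}{334378} \approx 1.6678$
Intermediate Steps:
$h = 211$ ($h = 287 - 76 = 211$)
$C{\left(M,E \right)} = -56$ ($C{\left(M,E \right)} = 28 \left(-2\right) = -56$)
$\frac{-402521 - 155142}{-334322 + C{\left(-142,h \right)}} = \frac{-402521 - 155142}{-334322 - 56} = - \frac{557663}{-334378} = \left(-557663\right) \left(- \frac{1}{334378}\right) = \frac{557663}{334378}$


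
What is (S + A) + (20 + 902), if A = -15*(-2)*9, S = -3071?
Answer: -1879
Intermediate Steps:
A = 270 (A = 30*9 = 270)
(S + A) + (20 + 902) = (-3071 + 270) + (20 + 902) = -2801 + 922 = -1879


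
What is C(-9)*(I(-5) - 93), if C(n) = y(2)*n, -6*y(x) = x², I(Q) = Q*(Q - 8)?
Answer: -168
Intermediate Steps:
I(Q) = Q*(-8 + Q)
y(x) = -x²/6
C(n) = -2*n/3 (C(n) = (-⅙*2²)*n = (-⅙*4)*n = -2*n/3)
C(-9)*(I(-5) - 93) = (-⅔*(-9))*(-5*(-8 - 5) - 93) = 6*(-5*(-13) - 93) = 6*(65 - 93) = 6*(-28) = -168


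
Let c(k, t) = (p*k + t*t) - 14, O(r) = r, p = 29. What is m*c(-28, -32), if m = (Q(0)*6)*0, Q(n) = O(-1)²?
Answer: 0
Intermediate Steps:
Q(n) = 1 (Q(n) = (-1)² = 1)
m = 0 (m = (1*6)*0 = 6*0 = 0)
c(k, t) = -14 + t² + 29*k (c(k, t) = (29*k + t*t) - 14 = (29*k + t²) - 14 = (t² + 29*k) - 14 = -14 + t² + 29*k)
m*c(-28, -32) = 0*(-14 + (-32)² + 29*(-28)) = 0*(-14 + 1024 - 812) = 0*198 = 0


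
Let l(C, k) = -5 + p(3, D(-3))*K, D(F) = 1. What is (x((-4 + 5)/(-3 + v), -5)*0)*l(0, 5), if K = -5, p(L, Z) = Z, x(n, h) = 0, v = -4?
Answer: 0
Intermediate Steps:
l(C, k) = -10 (l(C, k) = -5 + 1*(-5) = -5 - 5 = -10)
(x((-4 + 5)/(-3 + v), -5)*0)*l(0, 5) = (0*0)*(-10) = 0*(-10) = 0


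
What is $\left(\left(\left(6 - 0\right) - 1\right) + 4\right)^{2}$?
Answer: $81$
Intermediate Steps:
$\left(\left(\left(6 - 0\right) - 1\right) + 4\right)^{2} = \left(\left(\left(6 + 0\right) - 1\right) + 4\right)^{2} = \left(\left(6 - 1\right) + 4\right)^{2} = \left(5 + 4\right)^{2} = 9^{2} = 81$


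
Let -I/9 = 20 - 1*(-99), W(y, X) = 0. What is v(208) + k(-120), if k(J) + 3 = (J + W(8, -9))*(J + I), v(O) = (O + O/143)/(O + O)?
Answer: 20437203/143 ≈ 1.4292e+5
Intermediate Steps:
I = -1071 (I = -9*(20 - 1*(-99)) = -9*(20 + 99) = -9*119 = -1071)
v(O) = 72/143 (v(O) = (O + O*(1/143))/((2*O)) = (O + O/143)*(1/(2*O)) = (144*O/143)*(1/(2*O)) = 72/143)
k(J) = -3 + J*(-1071 + J) (k(J) = -3 + (J + 0)*(J - 1071) = -3 + J*(-1071 + J))
v(208) + k(-120) = 72/143 + (-3 + (-120)² - 1071*(-120)) = 72/143 + (-3 + 14400 + 128520) = 72/143 + 142917 = 20437203/143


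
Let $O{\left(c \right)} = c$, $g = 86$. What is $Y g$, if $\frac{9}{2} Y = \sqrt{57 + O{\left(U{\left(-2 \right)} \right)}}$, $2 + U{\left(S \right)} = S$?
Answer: $\frac{172 \sqrt{53}}{9} \approx 139.13$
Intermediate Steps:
$U{\left(S \right)} = -2 + S$
$Y = \frac{2 \sqrt{53}}{9}$ ($Y = \frac{2 \sqrt{57 - 4}}{9} = \frac{2 \sqrt{53}}{9} \approx 1.6178$)
$Y g = \frac{2 \sqrt{53}}{9} \cdot 86 = \frac{172 \sqrt{53}}{9}$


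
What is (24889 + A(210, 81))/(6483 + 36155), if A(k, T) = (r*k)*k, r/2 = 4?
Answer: 377689/42638 ≈ 8.8580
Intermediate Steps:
r = 8 (r = 2*4 = 8)
A(k, T) = 8*k**2 (A(k, T) = (8*k)*k = 8*k**2)
(24889 + A(210, 81))/(6483 + 36155) = (24889 + 8*210**2)/(6483 + 36155) = (24889 + 8*44100)/42638 = (24889 + 352800)*(1/42638) = 377689*(1/42638) = 377689/42638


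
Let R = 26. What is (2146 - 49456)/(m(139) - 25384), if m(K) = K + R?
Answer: 47310/25219 ≈ 1.8760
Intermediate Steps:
m(K) = 26 + K (m(K) = K + 26 = 26 + K)
(2146 - 49456)/(m(139) - 25384) = (2146 - 49456)/((26 + 139) - 25384) = -47310/(165 - 25384) = -47310/(-25219) = -47310*(-1/25219) = 47310/25219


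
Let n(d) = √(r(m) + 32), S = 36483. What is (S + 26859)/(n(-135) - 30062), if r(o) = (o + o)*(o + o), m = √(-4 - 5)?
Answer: -476046801/225930962 - 31671*I/225930962 ≈ -2.107 - 0.00014018*I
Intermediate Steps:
m = 3*I (m = √(-9) = 3*I ≈ 3.0*I)
r(o) = 4*o² (r(o) = (2*o)*(2*o) = 4*o²)
n(d) = 2*I (n(d) = √(4*(3*I)² + 32) = √(4*(-9) + 32) = √(-36 + 32) = √(-4) = 2*I)
(S + 26859)/(n(-135) - 30062) = (36483 + 26859)/(2*I - 30062) = 63342/(-30062 + 2*I) = 63342*((-30062 - 2*I)/903723848) = 31671*(-30062 - 2*I)/451861924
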